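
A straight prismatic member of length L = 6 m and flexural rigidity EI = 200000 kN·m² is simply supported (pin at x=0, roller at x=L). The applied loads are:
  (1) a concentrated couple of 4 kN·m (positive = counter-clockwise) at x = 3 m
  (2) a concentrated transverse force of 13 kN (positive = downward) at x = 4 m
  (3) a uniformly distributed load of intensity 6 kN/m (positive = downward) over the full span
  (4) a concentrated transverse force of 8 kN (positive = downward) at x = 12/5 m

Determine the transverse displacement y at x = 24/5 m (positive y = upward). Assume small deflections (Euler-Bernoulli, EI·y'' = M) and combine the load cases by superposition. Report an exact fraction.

y(24/5) = -102871/187500000 m

Load 1 — applied couple M₀=4 kN·m at a=3 m (b=L-a=3):
  y_1 = (M₀x³/(6L)-M₀(x-a)²/2+C₁x)/EI  [x>a] with C₁=M₀(3b²-L²)/(6L)=-1 = (4·(24/5)³/(6·6)-4·((24/5)-3)²/2+(-1)·(24/5))/200000 = 63/12500000 m
Load 2 — point force P=13 kN at a=4 m (b=L-a=2):
  y_2 = -Pa(L-x)(2Lx-a²-x²)/(6LEI)  [x>a] = -13·4·(6-(24/5))·(2·6·(24/5)-4²-(24/5)²)/(6·6·200000) = -377/2343750 m
Load 3 — uniform load w=6 kN/m over full span:
  y_3 = -wx(L³-2Lx²+x³)/(24EI) = -6·(24/5)·(6³-2·6·(24/5)²+(24/5)³)/(24·200000) = -2349/7812500 m
Load 4 — point force P=8 kN at a=12/5 m (b=L-a=18/5):
  y_4 = -Pa(L-x)(2Lx-a²-x²)/(6LEI)  [x>a] = -8·(12/5)·(6-(24/5))·(2·6·(24/5)-(12/5)²-(24/5)²)/(6·6·200000) = -36/390625 m
Superposition: y = Σ y_i = -102871/187500000 m ≈ -0.000549 m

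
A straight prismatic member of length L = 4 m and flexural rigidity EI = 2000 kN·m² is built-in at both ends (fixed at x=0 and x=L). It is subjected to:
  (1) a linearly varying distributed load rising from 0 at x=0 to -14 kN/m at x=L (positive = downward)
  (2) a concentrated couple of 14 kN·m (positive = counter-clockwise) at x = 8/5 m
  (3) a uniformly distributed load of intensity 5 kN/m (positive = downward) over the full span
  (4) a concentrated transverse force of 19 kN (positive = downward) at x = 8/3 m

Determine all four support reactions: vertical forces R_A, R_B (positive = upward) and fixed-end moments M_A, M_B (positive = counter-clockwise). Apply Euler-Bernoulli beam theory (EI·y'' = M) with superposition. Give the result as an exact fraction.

R_A = 7807/675 kN, M_A = 4394/675 kN·m, R_B = -382/675 kN, M_B = -1516/675 kN·m

Load 1 — triangular load w₀=-14 kN/m (0→w₀ over full span):
  R_A = 3w₀L/20 = 3·(-14)·4/20 = -42/5 kN
  M_A = w₀L²/30 = (-14)·4²/30 = -112/15 kN·m
  R_B = 7w₀L/20 = 7·(-14)·4/20 = -98/5 kN
  M_B = -w₀L²/20 = -(-14)·4²/20 = 56/5 kN·m
Load 2 — applied couple M₀=14 kN·m at a=8/5 m (b=L-a=12/5):
  R_A = 6M₀ab/L³ = 6·14·(8/5)·(12/5)/4³ = 126/25 kN
  M_A = M₀b(2a-b)/L² = 14·(12/5)·(2·(8/5)-(12/5))/4² = 42/25 kN·m
  R_B = -6M₀ab/L³ = -6·14·(8/5)·(12/5)/4³ = -126/25 kN
  M_B = M₀a(2b-a)/L² = 14·(8/5)·(2·(12/5)-(8/5))/4² = 112/25 kN·m
Load 3 — uniform load w=5 kN/m over full span:
  R_A = wL/2 = 5·4/2 = 10 kN
  M_A = wL²/12 = 5·4²/12 = 20/3 kN·m
  R_B = wL/2 = 5·4/2 = 10 kN
  M_B = -wL²/12 = -5·4²/12 = -20/3 kN·m
Load 4 — point force P=19 kN at a=8/3 m (b=L-a=4/3):
  R_A = Pb²(3a+b)/L³ = 19·(4/3)²·(3·(8/3)+(4/3))/4³ = 133/27 kN
  M_A = Pab²/L² = 19·(8/3)·(4/3)²/4² = 152/27 kN·m
  R_B = Pa²(a+3b)/L³ = 19·(8/3)²·((8/3)+3·(4/3))/4³ = 380/27 kN
  M_B = -Pa²b/L² = -19·(8/3)²·(4/3)/4² = -304/27 kN·m
Superposition: R_A = 7807/675 kN, M_A = 4394/675 kN·m, R_B = -382/675 kN, M_B = -1516/675 kN·m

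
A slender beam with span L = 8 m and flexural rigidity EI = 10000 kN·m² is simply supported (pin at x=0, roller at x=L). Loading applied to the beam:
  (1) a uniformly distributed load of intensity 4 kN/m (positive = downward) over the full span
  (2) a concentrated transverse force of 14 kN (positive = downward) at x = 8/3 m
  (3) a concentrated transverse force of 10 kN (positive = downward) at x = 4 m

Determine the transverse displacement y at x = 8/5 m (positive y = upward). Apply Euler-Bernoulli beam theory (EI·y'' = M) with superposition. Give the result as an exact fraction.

Load 1 — uniform load w=4 kN/m over full span:
  y_1 = -wx(L³-2Lx²+x³)/(24EI) = -4·(8/5)·(8³-2·8·(8/5)²+(8/5)³)/(24·10000) = -14848/1171875 m
Load 2 — point force P=14 kN at a=8/3 m (b=L-a=16/3):
  y_2 = -Pbx(L²-b²-x²)/(6LEI)  [x≤a] = -14·(16/3)·(8/5)·(8²-(16/3)²-(8/5)²)/(6·8·10000) = -51968/6328125 m
Load 3 — point force P=10 kN at a=4 m (b=L-a=4):
  y_3 = -Pbx(L²-b²-x²)/(6LEI)  [x≤a] = -10·4·(8/5)·(8²-4²-(8/5)²)/(6·8·10000) = -284/46875 m
Superposition: y = Σ y_i = -852436/31640625 m ≈ -0.026941 m

y(8/5) = -852436/31640625 m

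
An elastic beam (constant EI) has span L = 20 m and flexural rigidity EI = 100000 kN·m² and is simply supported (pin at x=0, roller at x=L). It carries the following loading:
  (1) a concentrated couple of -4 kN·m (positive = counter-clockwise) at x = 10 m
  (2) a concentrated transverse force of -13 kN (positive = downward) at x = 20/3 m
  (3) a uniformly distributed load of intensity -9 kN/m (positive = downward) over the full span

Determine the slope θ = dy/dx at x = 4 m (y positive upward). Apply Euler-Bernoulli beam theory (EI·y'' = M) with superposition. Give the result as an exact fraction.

θ(4) = 532451/20250000 rad

Load 1 — applied couple M₀=-4 kN·m at a=10 m (b=L-a=10):
  θ_1 = (M₀x²/(2L)+C₁)/EI  [x≤a] with C₁=M₀(3b²-L²)/(6L)=10/3 = ((-4)·4²/(2·20)+(10/3))/100000 = 13/750000 rad
Load 2 — point force P=-13 kN at a=20/3 m (b=L-a=40/3):
  θ_2 = -Pb(L²-b²-3x²)/(6LEI)  [x≤a] = -(-13)·(40/3)·(20²-(40/3)²-3·4²)/(6·20·100000) = 637/253125 rad
Load 3 — uniform load w=-9 kN/m over full span:
  θ_3 = -w(L³-6Lx²+4x³)/(24EI) = -(-9)·(20³-6·20·4²+4·4³)/(24·100000) = 297/12500 rad
Superposition: θ = Σ θ_i = 532451/20250000 rad ≈ 0.026294 rad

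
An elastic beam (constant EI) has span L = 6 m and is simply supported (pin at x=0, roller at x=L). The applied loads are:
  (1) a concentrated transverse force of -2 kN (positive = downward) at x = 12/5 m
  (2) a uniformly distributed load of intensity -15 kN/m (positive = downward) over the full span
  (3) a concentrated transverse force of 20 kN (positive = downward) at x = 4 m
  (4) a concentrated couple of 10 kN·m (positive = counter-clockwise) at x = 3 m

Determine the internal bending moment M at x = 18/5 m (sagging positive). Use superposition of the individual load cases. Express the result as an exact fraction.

M(18/5) = -1168/25 kN·m

Load 1 — point force P=-2 kN at a=12/5 m (b=L-a=18/5):
  M_1 = Pa(L-x)/L  [x>a] = (-2)·(12/5)·(6-(18/5))/6 = -48/25 kN·m
Load 2 — uniform load w=-15 kN/m over full span:
  M_2 = wx(L-x)/2 = (-15)·(18/5)·(6-(18/5))/2 = -324/5 kN·m
Load 3 — point force P=20 kN at a=4 m (b=L-a=2):
  M_3 = Pbx/L  [x≤a] = 20·2·(18/5)/6 = 24 kN·m
Load 4 — applied couple M₀=10 kN·m at a=3 m (b=L-a=3):
  M_4 = M₀x/L - M₀  [x>a] = 10·(18/5)/6 - 10 = -4 kN·m
Superposition: M = Σ M_i = -1168/25 kN·m ≈ -46.720000 kN·m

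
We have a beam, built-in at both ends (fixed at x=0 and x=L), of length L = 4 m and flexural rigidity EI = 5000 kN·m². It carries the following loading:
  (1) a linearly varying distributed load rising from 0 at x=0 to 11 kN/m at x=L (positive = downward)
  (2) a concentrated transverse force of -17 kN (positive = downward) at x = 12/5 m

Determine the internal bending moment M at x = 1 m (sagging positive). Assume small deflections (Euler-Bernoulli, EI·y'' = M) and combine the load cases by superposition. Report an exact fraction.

Load 1 — triangular load w₀=11 kN/m (0→w₀ over full span):
  M_1 = 3w₀Lx/20 - w₀L²/30 - w₀x³/(6L) = 3·11·4·1/20 - 11·4²/30 - 11·1³/(6·4) = 11/40 kN·m
Load 2 — point force P=-17 kN at a=12/5 m (b=L-a=8/5):
  M_2 = Pb²(3a+b)x/L³ - Pab²/L²  [x≤a] = (-17)·(8/5)²·(3·(12/5)+(8/5))·1/4³ - (-17)·(12/5)·(8/5)²/4² = 68/125 kN·m
Superposition: M = Σ M_i = 819/1000 kN·m ≈ 0.819000 kN·m

M(1) = 819/1000 kN·m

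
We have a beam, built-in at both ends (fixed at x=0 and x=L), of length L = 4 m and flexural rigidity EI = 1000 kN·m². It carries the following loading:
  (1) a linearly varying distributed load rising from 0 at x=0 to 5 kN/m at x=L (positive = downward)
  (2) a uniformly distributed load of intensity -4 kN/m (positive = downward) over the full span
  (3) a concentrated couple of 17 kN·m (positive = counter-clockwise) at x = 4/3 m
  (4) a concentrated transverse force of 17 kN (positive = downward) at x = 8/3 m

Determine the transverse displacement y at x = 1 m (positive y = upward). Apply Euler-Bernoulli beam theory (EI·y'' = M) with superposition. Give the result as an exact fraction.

Load 1 — triangular load w₀=5 kN/m (0→w₀ over full span):
  y_1 = -w₀x²(L-x)²(x+2L)/(120LEI) = -5·1²·(4-1)²·(1+2·4)/(120·4·1000) = -27/32000 m
Load 2 — uniform load w=-4 kN/m over full span:
  y_2 = -wx²(L-x)²/(24EI) = -(-4)·1²·(4-1)²/(24·1000) = 3/2000 m
Load 3 — applied couple M₀=17 kN·m at a=4/3 m (b=L-a=8/3):
  y_3 = (R_Ax³/6 - M_Ax²/2)/EI  [x≤a] with R_A=17/3, M_A=0 = ((17/3)·1³/6 - 0·1²/2)/1000 = 17/18000 m
Load 4 — point force P=17 kN at a=8/3 m (b=L-a=4/3):
  y_4 = -Pb²x²(3aL-(3a+b)x)/(6L³EI)  [x≤a] = -17·(4/3)²·1²·(3·(8/3)·4-(3·(8/3)+(4/3))·1)/(6·4³·1000) = -289/162000 m
Superposition: y = Σ y_i = -19/103680 m ≈ -0.000183 m

y(1) = -19/103680 m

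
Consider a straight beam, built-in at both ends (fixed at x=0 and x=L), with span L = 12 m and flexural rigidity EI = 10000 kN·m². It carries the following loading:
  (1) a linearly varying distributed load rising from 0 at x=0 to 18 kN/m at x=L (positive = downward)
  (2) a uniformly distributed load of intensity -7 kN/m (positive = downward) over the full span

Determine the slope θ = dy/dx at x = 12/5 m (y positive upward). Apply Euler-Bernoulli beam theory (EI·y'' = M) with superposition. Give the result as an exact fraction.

θ(12/5) = -756/390625 rad

Load 1 — triangular load w₀=18 kN/m (0→w₀ over full span):
  θ_1 = -w₀(2x(L-x)(L-2x)(x+2L)+x²(L-x)²)/(120LEI) = -18·(2·(12/5)·(12-(12/5))·(12-2·(12/5))·((12/5)+2·12)+(12/5)²·(12-(12/5))²)/(120·12·10000) = -4536/390625 rad
Load 2 — uniform load w=-7 kN/m over full span:
  θ_2 = -wx(L-x)(L-2x)/(12EI) = -(-7)·(12/5)·(12-(12/5))·(12-2·(12/5))/(12·10000) = 756/78125 rad
Superposition: θ = Σ θ_i = -756/390625 rad ≈ -0.001935 rad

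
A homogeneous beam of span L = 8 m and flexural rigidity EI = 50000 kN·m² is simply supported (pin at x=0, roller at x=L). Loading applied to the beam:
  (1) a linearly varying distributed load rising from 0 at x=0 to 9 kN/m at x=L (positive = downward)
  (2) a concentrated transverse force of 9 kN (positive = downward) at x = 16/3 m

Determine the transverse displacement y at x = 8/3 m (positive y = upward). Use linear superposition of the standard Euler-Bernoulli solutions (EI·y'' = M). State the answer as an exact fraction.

Load 1 — triangular load w₀=9 kN/m (0→w₀ over full span):
  y_1 = -w₀x(7L⁴-10L²x²+3x⁴)/(360LEI) = -9·(8/3)·(7·8⁴-10·8²·(8/3)²+3·(8/3)⁴)/(360·8·50000) = -1024/253125 m
Load 2 — point force P=9 kN at a=16/3 m (b=L-a=8/3):
  y_2 = -Pbx(L²-b²-x²)/(6LEI)  [x≤a] = -9·(8/3)·(8/3)·(8²-(8/3)²-(8/3)²)/(6·8·50000) = -112/84375 m
Superposition: y = Σ y_i = -272/50625 m ≈ -0.005373 m

y(8/3) = -272/50625 m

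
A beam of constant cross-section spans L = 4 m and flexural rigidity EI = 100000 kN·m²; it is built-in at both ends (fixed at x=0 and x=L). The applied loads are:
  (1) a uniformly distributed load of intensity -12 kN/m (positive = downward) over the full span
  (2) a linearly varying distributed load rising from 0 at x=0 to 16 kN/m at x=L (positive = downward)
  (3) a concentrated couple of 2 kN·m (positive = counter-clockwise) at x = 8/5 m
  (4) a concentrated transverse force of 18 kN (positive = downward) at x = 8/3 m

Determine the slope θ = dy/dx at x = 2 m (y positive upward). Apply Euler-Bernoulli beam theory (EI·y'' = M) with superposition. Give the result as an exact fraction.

θ(2) = -4/234375 rad

Load 1 — uniform load w=-12 kN/m over full span:
  θ_1 = -wx(L-x)(L-2x)/(12EI) = -(-12)·2·(4-2)·(4-2·2)/(12·100000) = 0 rad
Load 2 — triangular load w₀=16 kN/m (0→w₀ over full span):
  θ_2 = -w₀(2x(L-x)(L-2x)(x+2L)+x²(L-x)²)/(120LEI) = -16·(2·2·(4-2)·(4-2·2)·(2+2·4)+2²·(4-2)²)/(120·4·100000) = -1/187500 rad
Load 3 — applied couple M₀=2 kN·m at a=8/5 m (b=L-a=12/5):
  θ_3 = (R_Ax²/2 - M_Ax - M₀(x-a))/EI  [x>a] with R_A=18/25, M_A=6/25 = ((18/25)·2²/2 - (6/25)·2 - 2·(2-(8/5)))/100000 = 1/625000 rad
Load 4 — point force P=18 kN at a=8/3 m (b=L-a=4/3):
  θ_4 = -Pb²x(2aL-(3a+b)x)/(2L³EI)  [x≤a] = -18·(4/3)²·2·(2·(8/3)·4-(3·(8/3)+(4/3))·2)/(2·4³·100000) = -1/75000 rad
Superposition: θ = Σ θ_i = -4/234375 rad ≈ -0.000017 rad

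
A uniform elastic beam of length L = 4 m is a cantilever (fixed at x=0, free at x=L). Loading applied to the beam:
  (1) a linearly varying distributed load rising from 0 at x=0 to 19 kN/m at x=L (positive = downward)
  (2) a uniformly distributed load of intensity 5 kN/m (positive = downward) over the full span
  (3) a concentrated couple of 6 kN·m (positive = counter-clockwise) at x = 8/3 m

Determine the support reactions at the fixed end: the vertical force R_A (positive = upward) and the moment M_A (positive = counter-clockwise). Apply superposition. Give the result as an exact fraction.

Load 1 — triangular load w₀=19 kN/m (0→w₀ over full span):
  R_A = w₀L/2 = 19·4/2 = 38 kN
  M_A = w₀L²/3 = 19·4²/3 = 304/3 kN·m
Load 2 — uniform load w=5 kN/m over full span:
  R_A = wL = 5·4 = 20 kN
  M_A = wL²/2 = 5·4²/2 = 40 kN·m
Load 3 — applied couple M₀=6 kN·m at a=8/3 m (b=L-a=4/3):
  R_A = 0 kN
  M_A = -M₀ = -6 kN·m
Superposition: R_A = 58 kN, M_A = 406/3 kN·m

R_A = 58 kN, M_A = 406/3 kN·m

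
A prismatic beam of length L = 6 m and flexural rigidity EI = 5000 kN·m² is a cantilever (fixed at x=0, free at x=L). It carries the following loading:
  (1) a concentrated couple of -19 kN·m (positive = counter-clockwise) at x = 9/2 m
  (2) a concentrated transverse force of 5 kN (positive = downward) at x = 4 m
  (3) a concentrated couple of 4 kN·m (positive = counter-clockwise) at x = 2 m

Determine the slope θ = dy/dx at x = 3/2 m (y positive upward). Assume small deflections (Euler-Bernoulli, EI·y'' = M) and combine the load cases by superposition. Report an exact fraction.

Load 1 — applied couple M₀=-19 kN·m at a=9/2 m (b=L-a=3/2):
  θ_1 = M₀x/EI  [x≤a] = (-19)·(3/2)/5000 = -57/10000 rad
Load 2 — point force P=5 kN at a=4 m (b=L-a=2):
  θ_2 = -Px(2a-x)/(2EI)  [x≤a] = -5·(3/2)·(2·4-(3/2))/(2·5000) = -39/8000 rad
Load 3 — applied couple M₀=4 kN·m at a=2 m (b=L-a=4):
  θ_3 = M₀x/EI  [x≤a] = 4·(3/2)/5000 = 3/2500 rad
Superposition: θ = Σ θ_i = -3/320 rad ≈ -0.009375 rad

θ(3/2) = -3/320 rad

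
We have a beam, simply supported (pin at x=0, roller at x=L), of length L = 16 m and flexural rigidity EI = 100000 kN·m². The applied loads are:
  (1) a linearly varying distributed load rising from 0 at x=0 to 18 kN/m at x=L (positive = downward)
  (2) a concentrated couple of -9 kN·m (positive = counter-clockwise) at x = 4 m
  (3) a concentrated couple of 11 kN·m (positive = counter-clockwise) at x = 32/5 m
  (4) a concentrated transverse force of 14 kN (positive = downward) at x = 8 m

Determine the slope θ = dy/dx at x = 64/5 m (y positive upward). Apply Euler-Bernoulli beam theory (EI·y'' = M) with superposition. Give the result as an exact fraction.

Load 1 — triangular load w₀=18 kN/m (0→w₀ over full span):
  θ_1 = -w₀(7L⁴-30L²x²+15x⁴)/(360LEI) = -18·(7·16⁴-30·16²·(64/5)²+15·(64/5)⁴)/(360·16·100000) = 24224/1953125 rad
Load 2 — applied couple M₀=-9 kN·m at a=4 m (b=L-a=12):
  θ_2 = (M₀x²/(2L)-M₀(x-a)+C₁)/EI  [x>a] with C₁=M₀(3b²-L²)/(6L)=-33/2 = ((-9)·(64/5)²/(2·16)-(-9)·((64/5)-4)+(-33/2))/100000 = 831/5000000 rad
Load 3 — applied couple M₀=11 kN·m at a=32/5 m (b=L-a=48/5):
  θ_3 = (M₀x²/(2L)-M₀(x-a)+C₁)/EI  [x>a] with C₁=M₀(3b²-L²)/(6L)=176/75 = (11·(64/5)²/(2·16)-11·((64/5)-(32/5))+(176/75))/100000 = -11/93750 rad
Load 4 — point force P=14 kN at a=8 m (b=L-a=8):
  θ_4 = -Pa(2L²-6Lx+3x²+a²)/(6LEI)  [x>a] = -14·8·(2·16²-6·16·(64/5)+3·(64/5)²+8²)/(6·16·100000) = 147/78125 rad
Superposition: θ = Σ θ_i = 5374933/375000000 rad ≈ 0.014333 rad

θ(64/5) = 5374933/375000000 rad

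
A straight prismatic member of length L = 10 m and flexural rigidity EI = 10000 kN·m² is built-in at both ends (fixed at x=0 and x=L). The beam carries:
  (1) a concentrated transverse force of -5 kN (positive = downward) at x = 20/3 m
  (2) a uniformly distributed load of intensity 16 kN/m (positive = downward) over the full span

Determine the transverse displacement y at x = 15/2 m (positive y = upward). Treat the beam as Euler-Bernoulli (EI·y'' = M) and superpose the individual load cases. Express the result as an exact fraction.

Load 1 — point force P=-5 kN at a=20/3 m (b=L-a=10/3):
  y_1 = -Pa²(L-x)²(3bL-(3b+a)(L-x))/(6L³EI)  [x>a] = -(-5)·(20/3)²·(10-(15/2))²·(3·(10/3)·10-(3·(10/3)+(20/3))·(10-(15/2)))/(6·10³·10000) = 7/5184 m
Load 2 — uniform load w=16 kN/m over full span:
  y_2 = -wx²(L-x)²/(24EI) = -16·(15/2)²·(10-(15/2))²/(24·10000) = -3/128 m
Superposition: y = Σ y_i = -229/10368 m ≈ -0.022087 m

y(15/2) = -229/10368 m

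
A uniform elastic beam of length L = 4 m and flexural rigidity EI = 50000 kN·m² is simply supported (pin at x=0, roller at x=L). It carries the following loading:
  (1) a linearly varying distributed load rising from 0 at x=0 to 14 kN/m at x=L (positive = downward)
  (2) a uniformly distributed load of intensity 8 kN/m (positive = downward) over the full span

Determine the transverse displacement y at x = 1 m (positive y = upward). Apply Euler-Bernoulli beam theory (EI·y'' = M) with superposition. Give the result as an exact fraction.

y(1) = -67/96000 m

Load 1 — triangular load w₀=14 kN/m (0→w₀ over full span):
  y_1 = -w₀x(7L⁴-10L²x²+3x⁴)/(360LEI) = -14·1·(7·4⁴-10·4²·1²+3·1⁴)/(360·4·50000) = -763/2400000 m
Load 2 — uniform load w=8 kN/m over full span:
  y_2 = -wx(L³-2Lx²+x³)/(24EI) = -8·1·(4³-2·4·1²+1³)/(24·50000) = -19/50000 m
Superposition: y = Σ y_i = -67/96000 m ≈ -0.000698 m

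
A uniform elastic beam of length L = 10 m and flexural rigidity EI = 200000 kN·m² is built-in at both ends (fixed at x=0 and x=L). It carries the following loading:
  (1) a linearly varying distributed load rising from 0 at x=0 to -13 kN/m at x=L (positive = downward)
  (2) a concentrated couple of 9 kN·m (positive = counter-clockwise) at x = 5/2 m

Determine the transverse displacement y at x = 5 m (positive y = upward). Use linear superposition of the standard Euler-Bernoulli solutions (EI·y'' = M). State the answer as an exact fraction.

y(5) = 11/12000 m

Load 1 — triangular load w₀=-13 kN/m (0→w₀ over full span):
  y_1 = -w₀x²(L-x)²(x+2L)/(120LEI) = -(-13)·5²·(10-5)²·(5+2·10)/(120·10·200000) = 13/15360 m
Load 2 — applied couple M₀=9 kN·m at a=5/2 m (b=L-a=15/2):
  y_2 = (R_Ax³/6 - M_Ax²/2 - M₀(x-a)²/2)/EI  [x>a] with R_A=81/80, M_A=-27/16 = ((81/80)·5³/6 - (-27/16)·5²/2 - 9·(5-(5/2))²/2)/200000 = 9/128000 m
Superposition: y = Σ y_i = 11/12000 m ≈ 0.000917 m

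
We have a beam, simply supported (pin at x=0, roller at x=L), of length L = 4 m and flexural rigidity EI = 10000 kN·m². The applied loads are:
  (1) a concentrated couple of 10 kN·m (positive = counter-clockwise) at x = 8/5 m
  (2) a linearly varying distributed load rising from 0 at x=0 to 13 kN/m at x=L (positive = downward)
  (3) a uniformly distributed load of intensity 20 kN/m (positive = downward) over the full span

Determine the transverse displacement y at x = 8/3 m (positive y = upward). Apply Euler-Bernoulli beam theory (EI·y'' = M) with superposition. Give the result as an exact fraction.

Load 1 — applied couple M₀=10 kN·m at a=8/5 m (b=L-a=12/5):
  y_1 = (M₀x³/(6L)-M₀(x-a)²/2+C₁x)/EI  [x>a] with C₁=M₀(3b²-L²)/(6L)=8/15 = (10·(8/3)³/(6·4)-10·((8/3)-(8/5))²/2+(8/15)·(8/3))/10000 = 92/253125 m
Load 2 — triangular load w₀=13 kN/m (0→w₀ over full span):
  y_2 = -w₀x(7L⁴-10L²x²+3x⁴)/(360LEI) = -13·(8/3)·(7·4⁴-10·4²·(8/3)²+3·(8/3)⁴)/(360·4·10000) = -884/455625 m
Load 3 — uniform load w=20 kN/m over full span:
  y_3 = -wx(L³-2Lx²+x³)/(24EI) = -20·(8/3)·(4³-2·4·(8/3)²+(8/3)³)/(24·10000) = -176/30375 m
Superposition: y = Σ y_i = -16792/2278125 m ≈ -0.007371 m

y(8/3) = -16792/2278125 m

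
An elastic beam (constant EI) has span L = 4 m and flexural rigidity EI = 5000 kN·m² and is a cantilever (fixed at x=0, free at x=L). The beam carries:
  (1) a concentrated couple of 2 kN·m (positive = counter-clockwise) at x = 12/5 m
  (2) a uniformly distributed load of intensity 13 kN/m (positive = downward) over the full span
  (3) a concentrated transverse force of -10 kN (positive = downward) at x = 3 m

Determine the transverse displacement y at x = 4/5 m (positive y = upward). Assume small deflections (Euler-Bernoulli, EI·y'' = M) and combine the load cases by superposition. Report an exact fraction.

Load 1 — applied couple M₀=2 kN·m at a=12/5 m (b=L-a=8/5):
  y_1 = M₀x²/(2EI)  [x≤a] = 2·(4/5)²/(2·5000) = 2/15625 m
Load 2 — uniform load w=13 kN/m over full span:
  y_2 = -wx²(x²-4Lx+6L²)/(24EI) = -13·(4/5)²·((4/5)²-4·4·(4/5)+6·4²)/(24·5000) = -6812/1171875 m
Load 3 — point force P=-10 kN at a=3 m (b=L-a=1):
  y_3 = -Px²(3a-x)/(6EI)  [x≤a] = -(-10)·(4/5)²·(3·3-(4/5))/(6·5000) = 82/46875 m
Superposition: y = Σ y_i = -4612/1171875 m ≈ -0.003936 m

y(4/5) = -4612/1171875 m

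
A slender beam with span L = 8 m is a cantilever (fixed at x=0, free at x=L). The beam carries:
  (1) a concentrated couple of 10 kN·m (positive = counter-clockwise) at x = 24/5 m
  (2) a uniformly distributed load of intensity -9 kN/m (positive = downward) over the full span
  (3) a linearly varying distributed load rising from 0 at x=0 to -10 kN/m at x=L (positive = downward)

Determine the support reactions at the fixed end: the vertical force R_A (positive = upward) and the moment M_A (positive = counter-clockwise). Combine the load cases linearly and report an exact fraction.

Load 1 — applied couple M₀=10 kN·m at a=24/5 m (b=L-a=16/5):
  R_A = 0 kN
  M_A = -M₀ = -10 kN·m
Load 2 — uniform load w=-9 kN/m over full span:
  R_A = wL = (-9)·8 = -72 kN
  M_A = wL²/2 = (-9)·8²/2 = -288 kN·m
Load 3 — triangular load w₀=-10 kN/m (0→w₀ over full span):
  R_A = w₀L/2 = (-10)·8/2 = -40 kN
  M_A = w₀L²/3 = (-10)·8²/3 = -640/3 kN·m
Superposition: R_A = -112 kN, M_A = -1534/3 kN·m

R_A = -112 kN, M_A = -1534/3 kN·m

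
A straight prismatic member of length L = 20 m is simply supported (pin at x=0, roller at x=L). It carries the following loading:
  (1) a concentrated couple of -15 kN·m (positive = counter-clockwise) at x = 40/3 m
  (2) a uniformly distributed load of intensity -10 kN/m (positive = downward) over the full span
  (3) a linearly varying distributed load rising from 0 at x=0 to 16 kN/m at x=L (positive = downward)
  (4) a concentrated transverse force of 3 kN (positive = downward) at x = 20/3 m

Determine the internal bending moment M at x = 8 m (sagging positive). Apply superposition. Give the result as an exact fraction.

M(8) = -578/5 kN·m

Load 1 — applied couple M₀=-15 kN·m at a=40/3 m (b=L-a=20/3):
  M_1 = M₀x/L  [x≤a] = (-15)·8/20 = -6 kN·m
Load 2 — uniform load w=-10 kN/m over full span:
  M_2 = wx(L-x)/2 = (-10)·8·(20-8)/2 = -480 kN·m
Load 3 — triangular load w₀=16 kN/m (0→w₀ over full span):
  M_3 = w₀Lx/6 - w₀x³/(6L) = 16·20·8/6 - 16·8³/(6·20) = 1792/5 kN·m
Load 4 — point force P=3 kN at a=20/3 m (b=L-a=40/3):
  M_4 = Pa(L-x)/L  [x>a] = 3·(20/3)·(20-8)/20 = 12 kN·m
Superposition: M = Σ M_i = -578/5 kN·m ≈ -115.600000 kN·m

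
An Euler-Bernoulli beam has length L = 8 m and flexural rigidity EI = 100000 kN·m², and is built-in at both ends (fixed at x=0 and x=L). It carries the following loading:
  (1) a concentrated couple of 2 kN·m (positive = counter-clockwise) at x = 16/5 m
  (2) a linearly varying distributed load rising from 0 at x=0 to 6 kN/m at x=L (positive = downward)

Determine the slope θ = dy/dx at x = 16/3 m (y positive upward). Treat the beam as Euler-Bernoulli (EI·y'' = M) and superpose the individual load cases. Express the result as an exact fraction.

θ(16/3) = 533/6328125 rad

Load 1 — applied couple M₀=2 kN·m at a=16/5 m (b=L-a=24/5):
  θ_1 = (R_Ax²/2 - M_Ax - M₀(x-a))/EI  [x>a] with R_A=9/25, M_A=6/25 = ((9/25)·(16/3)²/2 - (6/25)·(16/3) - 2·((16/3)-(16/5)))/100000 = -1/234375 rad
Load 2 — triangular load w₀=6 kN/m (0→w₀ over full span):
  θ_2 = -w₀(2x(L-x)(L-2x)(x+2L)+x²(L-x)²)/(120LEI) = -6·(2·(16/3)·(8-(16/3))·(8-2·(16/3))·((16/3)+2·8)+(16/3)²·(8-(16/3))²)/(120·8·100000) = 112/1265625 rad
Superposition: θ = Σ θ_i = 533/6328125 rad ≈ 0.000084 rad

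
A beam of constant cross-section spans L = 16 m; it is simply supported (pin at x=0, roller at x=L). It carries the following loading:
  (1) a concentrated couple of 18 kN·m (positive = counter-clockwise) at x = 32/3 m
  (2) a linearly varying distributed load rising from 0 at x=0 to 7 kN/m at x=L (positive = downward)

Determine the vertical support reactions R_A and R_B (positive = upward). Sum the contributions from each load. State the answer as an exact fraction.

Load 1 — applied couple M₀=18 kN·m at a=32/3 m (b=L-a=16/3):
  R_A = M₀/L = 18/16 = 9/8 kN
  R_B = -M₀/L = -18/16 = -9/8 kN
Load 2 — triangular load w₀=7 kN/m (0→w₀ over full span):
  R_A = w₀L/6 = 7·16/6 = 56/3 kN
  R_B = w₀L/3 = 7·16/3 = 112/3 kN
Superposition: R_A = 475/24 kN, R_B = 869/24 kN

R_A = 475/24 kN, R_B = 869/24 kN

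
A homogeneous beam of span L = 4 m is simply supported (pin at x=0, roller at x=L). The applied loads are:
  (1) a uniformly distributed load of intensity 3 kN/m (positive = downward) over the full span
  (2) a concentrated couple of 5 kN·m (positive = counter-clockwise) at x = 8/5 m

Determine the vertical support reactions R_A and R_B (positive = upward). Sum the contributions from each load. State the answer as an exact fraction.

Load 1 — uniform load w=3 kN/m over full span:
  R_A = wL/2 = 3·4/2 = 6 kN
  R_B = wL/2 = 3·4/2 = 6 kN
Load 2 — applied couple M₀=5 kN·m at a=8/5 m (b=L-a=12/5):
  R_A = M₀/L = 5/4 kN
  R_B = -M₀/L = -5/4 kN
Superposition: R_A = 29/4 kN, R_B = 19/4 kN

R_A = 29/4 kN, R_B = 19/4 kN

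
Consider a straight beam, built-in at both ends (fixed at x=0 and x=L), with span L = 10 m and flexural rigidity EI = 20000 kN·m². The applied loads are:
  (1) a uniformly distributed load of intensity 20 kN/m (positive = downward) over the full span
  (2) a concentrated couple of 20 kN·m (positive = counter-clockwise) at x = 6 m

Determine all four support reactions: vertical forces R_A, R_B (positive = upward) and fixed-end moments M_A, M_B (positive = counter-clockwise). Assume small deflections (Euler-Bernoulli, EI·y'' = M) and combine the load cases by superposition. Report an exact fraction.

R_A = 2572/25 kN, M_A = 2596/15 kN·m, R_B = 2428/25 kN, M_B = -2464/15 kN·m

Load 1 — uniform load w=20 kN/m over full span:
  R_A = wL/2 = 20·10/2 = 100 kN
  M_A = wL²/12 = 20·10²/12 = 500/3 kN·m
  R_B = wL/2 = 20·10/2 = 100 kN
  M_B = -wL²/12 = -20·10²/12 = -500/3 kN·m
Load 2 — applied couple M₀=20 kN·m at a=6 m (b=L-a=4):
  R_A = 6M₀ab/L³ = 6·20·6·4/10³ = 72/25 kN
  M_A = M₀b(2a-b)/L² = 20·4·(2·6-4)/10² = 32/5 kN·m
  R_B = -6M₀ab/L³ = -6·20·6·4/10³ = -72/25 kN
  M_B = M₀a(2b-a)/L² = 20·6·(2·4-6)/10² = 12/5 kN·m
Superposition: R_A = 2572/25 kN, M_A = 2596/15 kN·m, R_B = 2428/25 kN, M_B = -2464/15 kN·m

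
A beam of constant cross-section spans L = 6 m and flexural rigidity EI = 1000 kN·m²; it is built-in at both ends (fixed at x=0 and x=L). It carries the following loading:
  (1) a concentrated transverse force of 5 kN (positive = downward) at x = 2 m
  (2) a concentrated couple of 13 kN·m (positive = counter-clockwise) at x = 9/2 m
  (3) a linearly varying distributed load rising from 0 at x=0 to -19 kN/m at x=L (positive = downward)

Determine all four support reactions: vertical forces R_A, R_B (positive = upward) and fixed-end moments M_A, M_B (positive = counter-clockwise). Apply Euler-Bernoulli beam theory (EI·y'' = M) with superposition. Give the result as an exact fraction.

R_A = -23671/2160 kN, M_A = -10291/720 kN·m, R_B = -88649/2160 kN, M_B = 21269/720 kN·m

Load 1 — point force P=5 kN at a=2 m (b=L-a=4):
  R_A = Pb²(3a+b)/L³ = 5·4²·(3·2+4)/6³ = 100/27 kN
  M_A = Pab²/L² = 5·2·4²/6² = 40/9 kN·m
  R_B = Pa²(a+3b)/L³ = 5·2²·(2+3·4)/6³ = 35/27 kN
  M_B = -Pa²b/L² = -5·2²·4/6² = -20/9 kN·m
Load 2 — applied couple M₀=13 kN·m at a=9/2 m (b=L-a=3/2):
  R_A = 6M₀ab/L³ = 6·13·(9/2)·(3/2)/6³ = 39/16 kN
  M_A = M₀b(2a-b)/L² = 13·(3/2)·(2·(9/2)-(3/2))/6² = 65/16 kN·m
  R_B = -6M₀ab/L³ = -6·13·(9/2)·(3/2)/6³ = -39/16 kN
  M_B = M₀a(2b-a)/L² = 13·(9/2)·(2·(3/2)-(9/2))/6² = -39/16 kN·m
Load 3 — triangular load w₀=-19 kN/m (0→w₀ over full span):
  R_A = 3w₀L/20 = 3·(-19)·6/20 = -171/10 kN
  M_A = w₀L²/30 = (-19)·6²/30 = -114/5 kN·m
  R_B = 7w₀L/20 = 7·(-19)·6/20 = -399/10 kN
  M_B = -w₀L²/20 = -(-19)·6²/20 = 171/5 kN·m
Superposition: R_A = -23671/2160 kN, M_A = -10291/720 kN·m, R_B = -88649/2160 kN, M_B = 21269/720 kN·m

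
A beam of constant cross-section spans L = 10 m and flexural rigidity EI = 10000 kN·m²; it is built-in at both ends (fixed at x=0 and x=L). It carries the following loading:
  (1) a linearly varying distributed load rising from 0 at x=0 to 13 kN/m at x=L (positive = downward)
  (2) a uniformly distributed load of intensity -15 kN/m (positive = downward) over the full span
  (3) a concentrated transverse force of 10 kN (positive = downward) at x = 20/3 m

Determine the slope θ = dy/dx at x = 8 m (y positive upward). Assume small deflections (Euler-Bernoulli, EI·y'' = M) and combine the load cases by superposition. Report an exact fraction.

θ(8) = -839/168750 rad

Load 1 — triangular load w₀=13 kN/m (0→w₀ over full span):
  θ_1 = -w₀(2x(L-x)(L-2x)(x+2L)+x²(L-x)²)/(120LEI) = -13·(2·8·(10-8)·(10-2·8)·(8+2·10)+8²·(10-8)²)/(120·10·10000) = 52/9375 rad
Load 2 — uniform load w=-15 kN/m over full span:
  θ_2 = -wx(L-x)(L-2x)/(12EI) = -(-15)·8·(10-8)·(10-2·8)/(12·10000) = -3/250 rad
Load 3 — point force P=10 kN at a=20/3 m (b=L-a=10/3):
  θ_3 = Pa²(L-x)(2bL-(3b+a)(L-x))/(2L³EI)  [x>a] = 10·(20/3)²·(10-8)·(2·(10/3)·10-(3·(10/3)+(20/3))·(10-8))/(2·10³·10000) = 1/675 rad
Superposition: θ = Σ θ_i = -839/168750 rad ≈ -0.004972 rad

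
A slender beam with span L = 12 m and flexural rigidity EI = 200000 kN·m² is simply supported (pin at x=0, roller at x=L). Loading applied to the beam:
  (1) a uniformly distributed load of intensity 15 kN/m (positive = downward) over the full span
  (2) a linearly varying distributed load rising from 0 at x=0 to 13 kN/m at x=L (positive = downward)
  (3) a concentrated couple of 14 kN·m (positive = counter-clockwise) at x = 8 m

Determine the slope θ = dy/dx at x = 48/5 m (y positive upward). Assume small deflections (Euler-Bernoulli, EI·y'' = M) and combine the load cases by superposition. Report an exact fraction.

θ(48/5) = 292019/46875000 rad

Load 1 — uniform load w=15 kN/m over full span:
  θ_1 = -w(L³-6Lx²+4x³)/(24EI) = -15·(12³-6·12·(48/5)²+4·(48/5)³)/(24·200000) = 2673/625000 rad
Load 2 — triangular load w₀=13 kN/m (0→w₀ over full span):
  θ_2 = -w₀(7L⁴-30L²x²+15x⁴)/(360LEI) = -13·(7·12⁴-30·12²·(48/5)²+15·(48/5)⁴)/(360·12·200000) = 29523/15625000 rad
Load 3 — applied couple M₀=14 kN·m at a=8 m (b=L-a=4):
  θ_3 = (M₀x²/(2L)-M₀(x-a)+C₁)/EI  [x>a] with C₁=M₀(3b²-L²)/(6L)=-56/3 = (14·(48/5)²/(2·12)-14·((48/5)-8)+(-56/3))/200000 = 119/1875000 rad
Superposition: θ = Σ θ_i = 292019/46875000 rad ≈ 0.006230 rad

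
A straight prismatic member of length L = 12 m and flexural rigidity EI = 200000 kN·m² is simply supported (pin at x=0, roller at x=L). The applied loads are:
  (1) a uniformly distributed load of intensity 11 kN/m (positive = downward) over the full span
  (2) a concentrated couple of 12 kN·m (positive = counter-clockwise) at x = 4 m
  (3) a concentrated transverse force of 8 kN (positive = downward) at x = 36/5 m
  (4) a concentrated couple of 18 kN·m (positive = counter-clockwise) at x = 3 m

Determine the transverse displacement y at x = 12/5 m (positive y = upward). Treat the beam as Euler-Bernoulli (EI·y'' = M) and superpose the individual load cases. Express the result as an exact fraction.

Load 1 — uniform load w=11 kN/m over full span:
  y_1 = -wx(L³-2Lx²+x³)/(24EI) = -11·(12/5)·(12³-2·12·(12/5)²+(12/5)³)/(24·200000) = -17226/1953125 m
Load 2 — applied couple M₀=12 kN·m at a=4 m (b=L-a=8):
  y_2 = (M₀x³/(6L)+C₁x)/EI  [x≤a] with C₁=M₀(3b²-L²)/(6L)=8 = (12·(12/5)³/(6·12)+8·(12/5))/200000 = 42/390625 m
Load 3 — point force P=8 kN at a=36/5 m (b=L-a=24/5):
  y_3 = -Pbx(L²-b²-x²)/(6LEI)  [x≤a] = -8·(24/5)·(12/5)·(12²-(24/5)²-(12/5)²)/(6·12·200000) = -288/390625 m
Load 4 — applied couple M₀=18 kN·m at a=3 m (b=L-a=9):
  y_4 = (M₀x³/(6L)+C₁x)/EI  [x≤a] with C₁=M₀(3b²-L²)/(6L)=99/4 = (18·(12/5)³/(6·12)+(99/4)·(12/5))/200000 = 7857/25000000 m
Superposition: y = Σ y_i = -1141899/125000000 m ≈ -0.009135 m

y(12/5) = -1141899/125000000 m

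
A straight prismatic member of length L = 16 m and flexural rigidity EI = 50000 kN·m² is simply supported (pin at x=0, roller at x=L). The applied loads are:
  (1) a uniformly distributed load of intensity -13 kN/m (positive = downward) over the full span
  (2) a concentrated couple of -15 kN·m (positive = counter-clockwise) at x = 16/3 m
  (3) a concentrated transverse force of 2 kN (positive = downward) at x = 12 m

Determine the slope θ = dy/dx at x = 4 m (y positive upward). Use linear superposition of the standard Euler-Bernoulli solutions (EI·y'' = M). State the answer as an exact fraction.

θ(4) = 2977/100000 rad

Load 1 — uniform load w=-13 kN/m over full span:
  θ_1 = -w(L³-6Lx²+4x³)/(24EI) = -(-13)·(16³-6·16·4²+4·4³)/(24·50000) = 286/9375 rad
Load 2 — applied couple M₀=-15 kN·m at a=16/3 m (b=L-a=32/3):
  θ_2 = (M₀x²/(2L)+C₁)/EI  [x≤a] with C₁=M₀(3b²-L²)/(6L)=-40/3 = ((-15)·4²/(2·16)+(-40/3))/50000 = -1/2400 rad
Load 3 — point force P=2 kN at a=12 m (b=L-a=4):
  θ_3 = -Pb(L²-b²-3x²)/(6LEI)  [x≤a] = -2·4·(16²-4²-3·4²)/(6·16·50000) = -1/3125 rad
Superposition: θ = Σ θ_i = 2977/100000 rad ≈ 0.029770 rad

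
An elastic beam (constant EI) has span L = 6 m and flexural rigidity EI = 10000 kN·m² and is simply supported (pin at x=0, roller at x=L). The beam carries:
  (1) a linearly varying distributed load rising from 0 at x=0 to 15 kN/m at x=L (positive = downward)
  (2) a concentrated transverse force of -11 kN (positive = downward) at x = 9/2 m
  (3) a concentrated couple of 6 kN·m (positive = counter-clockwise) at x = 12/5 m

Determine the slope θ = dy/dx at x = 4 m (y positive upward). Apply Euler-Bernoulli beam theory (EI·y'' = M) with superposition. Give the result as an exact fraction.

Load 1 — triangular load w₀=15 kN/m (0→w₀ over full span):
  θ_1 = -w₀(7L⁴-30L²x²+15x⁴)/(360LEI) = -15·(7·6⁴-30·6²·4²+15·4⁴)/(360·6·10000) = 91/30000 rad
Load 2 — point force P=-11 kN at a=9/2 m (b=L-a=3/2):
  θ_2 = -Pb(L²-b²-3x²)/(6LEI)  [x≤a] = -(-11)·(3/2)·(6²-(3/2)²-3·4²)/(6·6·10000) = -209/320000 rad
Load 3 — applied couple M₀=6 kN·m at a=12/5 m (b=L-a=18/5):
  θ_3 = (M₀x²/(2L)-M₀(x-a)+C₁)/EI  [x>a] with C₁=M₀(3b²-L²)/(6L)=12/25 = (6·4²/(2·6)-6·(4-(12/5))+(12/25))/10000 = -7/62500 rad
Superposition: θ = Σ θ_i = 54437/24000000 rad ≈ 0.002268 rad

θ(4) = 54437/24000000 rad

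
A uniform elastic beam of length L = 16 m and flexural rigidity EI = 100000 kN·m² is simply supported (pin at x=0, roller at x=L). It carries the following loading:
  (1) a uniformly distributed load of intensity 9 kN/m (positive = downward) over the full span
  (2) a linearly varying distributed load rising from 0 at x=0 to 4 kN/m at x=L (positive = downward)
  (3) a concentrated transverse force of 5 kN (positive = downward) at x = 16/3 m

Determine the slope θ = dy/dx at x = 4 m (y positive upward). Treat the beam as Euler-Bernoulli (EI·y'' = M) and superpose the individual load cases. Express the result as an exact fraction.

θ(4) = -68053/5062500 rad

Load 1 — uniform load w=9 kN/m over full span:
  θ_1 = -w(L³-6Lx²+4x³)/(24EI) = -9·(16³-6·16·4²+4·4³)/(24·100000) = -33/3125 rad
Load 2 — triangular load w₀=4 kN/m (0→w₀ over full span):
  θ_2 = -w₀(7L⁴-30L²x²+15x⁴)/(360LEI) = -4·(7·16⁴-30·16²·4²+15·4⁴)/(360·16·100000) = -1327/562500 rad
Load 3 — point force P=5 kN at a=16/3 m (b=L-a=32/3):
  θ_3 = -Pb(L²-b²-3x²)/(6LEI)  [x≤a] = -5·(32/3)·(16²-(32/3)²-3·4²)/(6·16·100000) = -53/101250 rad
Superposition: θ = Σ θ_i = -68053/5062500 rad ≈ -0.013443 rad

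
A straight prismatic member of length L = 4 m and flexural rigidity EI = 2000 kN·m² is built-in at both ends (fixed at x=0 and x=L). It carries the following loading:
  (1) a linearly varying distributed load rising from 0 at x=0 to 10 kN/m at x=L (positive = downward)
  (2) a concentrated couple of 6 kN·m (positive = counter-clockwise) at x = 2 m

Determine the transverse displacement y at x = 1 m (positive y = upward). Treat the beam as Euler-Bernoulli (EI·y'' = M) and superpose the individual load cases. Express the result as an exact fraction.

Load 1 — triangular load w₀=10 kN/m (0→w₀ over full span):
  y_1 = -w₀x²(L-x)²(x+2L)/(120LEI) = -10·1²·(4-1)²·(1+2·4)/(120·4·2000) = -27/32000 m
Load 2 — applied couple M₀=6 kN·m at a=2 m (b=L-a=2):
  y_2 = (R_Ax³/6 - M_Ax²/2)/EI  [x≤a] with R_A=9/4, M_A=3/2 = ((9/4)·1³/6 - (3/2)·1²/2)/2000 = -3/16000 m
Superposition: y = Σ y_i = -33/32000 m ≈ -0.001031 m

y(1) = -33/32000 m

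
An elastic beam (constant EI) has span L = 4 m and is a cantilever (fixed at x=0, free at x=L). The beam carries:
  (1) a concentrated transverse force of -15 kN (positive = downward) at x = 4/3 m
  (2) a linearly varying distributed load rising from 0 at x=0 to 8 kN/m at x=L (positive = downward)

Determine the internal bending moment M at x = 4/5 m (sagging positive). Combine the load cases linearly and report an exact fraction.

Load 1 — point force P=-15 kN at a=4/3 m (b=L-a=8/3):
  M_1 = -P(a-x)  [x≤a] = -(-15)·((4/3)-(4/5)) = 8 kN·m
Load 2 — triangular load w₀=8 kN/m (0→w₀ over full span):
  M_2 = w₀Lx/2 - w₀L²/3 - w₀x³/(6L) = 8·4·(4/5)/2 - 8·4²/3 - 8·(4/5)³/(6·4) = -11264/375 kN·m
Superposition: M = Σ M_i = -8264/375 kN·m ≈ -22.037333 kN·m

M(4/5) = -8264/375 kN·m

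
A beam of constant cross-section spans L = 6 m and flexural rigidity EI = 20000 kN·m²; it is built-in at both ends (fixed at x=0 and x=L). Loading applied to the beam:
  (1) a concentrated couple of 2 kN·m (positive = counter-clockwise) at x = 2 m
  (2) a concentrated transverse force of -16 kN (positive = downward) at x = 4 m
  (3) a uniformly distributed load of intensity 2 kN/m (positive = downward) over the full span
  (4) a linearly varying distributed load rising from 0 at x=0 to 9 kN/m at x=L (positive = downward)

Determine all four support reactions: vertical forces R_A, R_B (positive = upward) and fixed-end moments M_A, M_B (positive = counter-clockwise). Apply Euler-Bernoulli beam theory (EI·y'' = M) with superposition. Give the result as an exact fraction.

R_A = 2807/270 kN, M_A = 436/45 kN·m, R_B = 3403/270 kN, M_B = -329/45 kN·m

Load 1 — applied couple M₀=2 kN·m at a=2 m (b=L-a=4):
  R_A = 6M₀ab/L³ = 6·2·2·4/6³ = 4/9 kN
  M_A = M₀b(2a-b)/L² = 2·4·(2·2-4)/6² = 0 kN·m
  R_B = -6M₀ab/L³ = -6·2·2·4/6³ = -4/9 kN
  M_B = M₀a(2b-a)/L² = 2·2·(2·4-2)/6² = 2/3 kN·m
Load 2 — point force P=-16 kN at a=4 m (b=L-a=2):
  R_A = Pb²(3a+b)/L³ = (-16)·2²·(3·4+2)/6³ = -112/27 kN
  M_A = Pab²/L² = (-16)·4·2²/6² = -64/9 kN·m
  R_B = Pa²(a+3b)/L³ = (-16)·4²·(4+3·2)/6³ = -320/27 kN
  M_B = -Pa²b/L² = -(-16)·4²·2/6² = 128/9 kN·m
Load 3 — uniform load w=2 kN/m over full span:
  R_A = wL/2 = 2·6/2 = 6 kN
  M_A = wL²/12 = 2·6²/12 = 6 kN·m
  R_B = wL/2 = 2·6/2 = 6 kN
  M_B = -wL²/12 = -2·6²/12 = -6 kN·m
Load 4 — triangular load w₀=9 kN/m (0→w₀ over full span):
  R_A = 3w₀L/20 = 3·9·6/20 = 81/10 kN
  M_A = w₀L²/30 = 9·6²/30 = 54/5 kN·m
  R_B = 7w₀L/20 = 7·9·6/20 = 189/10 kN
  M_B = -w₀L²/20 = -9·6²/20 = -81/5 kN·m
Superposition: R_A = 2807/270 kN, M_A = 436/45 kN·m, R_B = 3403/270 kN, M_B = -329/45 kN·m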